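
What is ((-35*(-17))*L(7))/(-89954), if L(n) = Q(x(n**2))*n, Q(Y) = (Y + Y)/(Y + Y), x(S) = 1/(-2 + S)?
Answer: -4165/89954 ≈ -0.046301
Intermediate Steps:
Q(Y) = 1 (Q(Y) = (2*Y)/((2*Y)) = (2*Y)*(1/(2*Y)) = 1)
L(n) = n (L(n) = 1*n = n)
((-35*(-17))*L(7))/(-89954) = (-35*(-17)*7)/(-89954) = (595*7)*(-1/89954) = 4165*(-1/89954) = -4165/89954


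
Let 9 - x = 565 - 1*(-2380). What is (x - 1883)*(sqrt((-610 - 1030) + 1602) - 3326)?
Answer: 16027994 - 4819*I*sqrt(38) ≈ 1.6028e+7 - 29706.0*I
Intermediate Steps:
x = -2936 (x = 9 - (565 - 1*(-2380)) = 9 - (565 + 2380) = 9 - 1*2945 = 9 - 2945 = -2936)
(x - 1883)*(sqrt((-610 - 1030) + 1602) - 3326) = (-2936 - 1883)*(sqrt((-610 - 1030) + 1602) - 3326) = -4819*(sqrt(-1640 + 1602) - 3326) = -4819*(sqrt(-38) - 3326) = -4819*(I*sqrt(38) - 3326) = -4819*(-3326 + I*sqrt(38)) = 16027994 - 4819*I*sqrt(38)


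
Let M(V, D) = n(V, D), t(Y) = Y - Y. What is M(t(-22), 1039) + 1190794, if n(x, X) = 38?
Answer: 1190832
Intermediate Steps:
t(Y) = 0
M(V, D) = 38
M(t(-22), 1039) + 1190794 = 38 + 1190794 = 1190832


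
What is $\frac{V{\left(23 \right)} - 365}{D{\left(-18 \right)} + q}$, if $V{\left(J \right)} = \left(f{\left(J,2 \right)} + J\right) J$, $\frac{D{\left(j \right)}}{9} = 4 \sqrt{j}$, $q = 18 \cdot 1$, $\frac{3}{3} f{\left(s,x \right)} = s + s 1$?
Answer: $\frac{611}{657} - \frac{1222 i \sqrt{2}}{219} \approx 0.92999 - 7.8912 i$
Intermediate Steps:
$f{\left(s,x \right)} = 2 s$ ($f{\left(s,x \right)} = s + s 1 = s + s = 2 s$)
$q = 18$
$D{\left(j \right)} = 36 \sqrt{j}$ ($D{\left(j \right)} = 9 \cdot 4 \sqrt{j} = 36 \sqrt{j}$)
$V{\left(J \right)} = 3 J^{2}$ ($V{\left(J \right)} = \left(2 J + J\right) J = 3 J J = 3 J^{2}$)
$\frac{V{\left(23 \right)} - 365}{D{\left(-18 \right)} + q} = \frac{3 \cdot 23^{2} - 365}{36 \sqrt{-18} + 18} = \frac{3 \cdot 529 - 365}{36 \cdot 3 i \sqrt{2} + 18} = \frac{1587 - 365}{108 i \sqrt{2} + 18} = \frac{1222}{18 + 108 i \sqrt{2}}$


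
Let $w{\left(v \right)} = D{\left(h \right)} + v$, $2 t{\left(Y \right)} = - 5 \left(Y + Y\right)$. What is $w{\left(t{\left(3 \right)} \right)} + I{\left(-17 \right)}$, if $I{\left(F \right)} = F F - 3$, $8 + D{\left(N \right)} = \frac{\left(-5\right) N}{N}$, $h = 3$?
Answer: $258$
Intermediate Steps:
$D{\left(N \right)} = -13$ ($D{\left(N \right)} = -8 + \frac{\left(-5\right) N}{N} = -8 - 5 = -13$)
$t{\left(Y \right)} = - 5 Y$ ($t{\left(Y \right)} = \frac{\left(-5\right) \left(Y + Y\right)}{2} = \frac{\left(-5\right) 2 Y}{2} = \frac{\left(-10\right) Y}{2} = - 5 Y$)
$I{\left(F \right)} = -3 + F^{2}$ ($I{\left(F \right)} = F^{2} - 3 = -3 + F^{2}$)
$w{\left(v \right)} = -13 + v$
$w{\left(t{\left(3 \right)} \right)} + I{\left(-17 \right)} = \left(-13 - 15\right) - \left(3 - \left(-17\right)^{2}\right) = \left(-13 - 15\right) + \left(-3 + 289\right) = -28 + 286 = 258$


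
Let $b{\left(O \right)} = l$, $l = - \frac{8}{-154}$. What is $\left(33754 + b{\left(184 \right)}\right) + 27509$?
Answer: $\frac{4717255}{77} \approx 61263.0$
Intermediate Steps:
$l = \frac{4}{77}$ ($l = \left(-8\right) \left(- \frac{1}{154}\right) = \frac{4}{77} \approx 0.051948$)
$b{\left(O \right)} = \frac{4}{77}$
$\left(33754 + b{\left(184 \right)}\right) + 27509 = \left(33754 + \frac{4}{77}\right) + 27509 = \frac{2599062}{77} + 27509 = \frac{4717255}{77}$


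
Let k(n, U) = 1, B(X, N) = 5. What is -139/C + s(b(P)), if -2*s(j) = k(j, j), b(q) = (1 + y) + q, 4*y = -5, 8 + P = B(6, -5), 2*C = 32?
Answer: -147/16 ≈ -9.1875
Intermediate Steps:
C = 16 (C = (½)*32 = 16)
P = -3 (P = -8 + 5 = -3)
y = -5/4 (y = (¼)*(-5) = -5/4 ≈ -1.2500)
b(q) = -¼ + q (b(q) = (1 - 5/4) + q = -¼ + q)
s(j) = -½ (s(j) = -½*1 = -½)
-139/C + s(b(P)) = -139/16 - ½ = -147/16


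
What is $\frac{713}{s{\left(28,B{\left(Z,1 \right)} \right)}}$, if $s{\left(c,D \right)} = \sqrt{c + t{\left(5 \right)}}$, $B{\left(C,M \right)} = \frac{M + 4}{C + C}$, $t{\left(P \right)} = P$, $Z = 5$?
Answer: $\frac{713 \sqrt{33}}{33} \approx 124.12$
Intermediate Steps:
$B{\left(C,M \right)} = \frac{4 + M}{2 C}$
$s{\left(c,D \right)} = \sqrt{5 + c}$ ($s{\left(c,D \right)} = \sqrt{c + 5} = \sqrt{5 + c}$)
$\frac{713}{s{\left(28,B{\left(Z,1 \right)} \right)}} = \frac{713}{\sqrt{5 + 28}} = \frac{713}{\sqrt{33}} = 713 \frac{\sqrt{33}}{33} = \frac{713 \sqrt{33}}{33}$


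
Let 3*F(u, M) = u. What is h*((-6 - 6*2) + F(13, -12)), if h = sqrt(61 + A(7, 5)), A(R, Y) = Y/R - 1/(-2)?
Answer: -41*sqrt(12194)/42 ≈ -107.80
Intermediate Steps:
A(R, Y) = 1/2 + Y/R (A(R, Y) = Y/R - 1*(-1/2) = Y/R + 1/2 = 1/2 + Y/R)
F(u, M) = u/3
h = sqrt(12194)/14 (h = sqrt(61 + (5 + (1/2)*7)/7) = sqrt(61 + (5 + 7/2)/7) = sqrt(61 + (1/7)*(17/2)) = sqrt(61 + 17/14) = sqrt(871/14) = sqrt(12194)/14 ≈ 7.8876)
h*((-6 - 6*2) + F(13, -12)) = (sqrt(12194)/14)*((-6 - 6*2) + (1/3)*13) = (sqrt(12194)/14)*((-6 - 12) + 13/3) = (sqrt(12194)/14)*(-18 + 13/3) = (sqrt(12194)/14)*(-41/3) = -41*sqrt(12194)/42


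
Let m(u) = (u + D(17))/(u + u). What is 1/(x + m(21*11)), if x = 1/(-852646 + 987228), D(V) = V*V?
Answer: 4441206/4998793 ≈ 0.88846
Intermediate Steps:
D(V) = V²
m(u) = (289 + u)/(2*u) (m(u) = (u + 17²)/(u + u) = (u + 289)/((2*u)) = (289 + u)*(1/(2*u)) = (289 + u)/(2*u))
x = 1/134582 ≈ 7.4304e-6
1/(x + m(21*11)) = 1/(1/134582 + (289 + 21*11)/(2*((21*11)))) = 1/(1/134582 + (½)*(289 + 231)/231) = 1/(1/134582 + (½)*(1/231)*520) = 1/(1/134582 + 260/231) = 1/(4998793/4441206) = 4441206/4998793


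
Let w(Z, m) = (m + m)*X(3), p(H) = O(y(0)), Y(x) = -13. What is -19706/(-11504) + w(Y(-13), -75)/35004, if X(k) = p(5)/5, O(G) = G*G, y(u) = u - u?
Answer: 9853/5752 ≈ 1.7130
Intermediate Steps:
y(u) = 0
O(G) = G²
p(H) = 0 (p(H) = 0² = 0)
X(k) = 0 (X(k) = 0/5 = 0*(⅕) = 0)
w(Z, m) = 0 (w(Z, m) = (m + m)*0 = (2*m)*0 = 0)
-19706/(-11504) + w(Y(-13), -75)/35004 = -19706/(-11504) + 0/35004 = -19706*(-1/11504) + 0*(1/35004) = 9853/5752 + 0 = 9853/5752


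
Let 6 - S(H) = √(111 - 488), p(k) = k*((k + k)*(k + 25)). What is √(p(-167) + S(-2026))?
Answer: √(-7920470 - I*√377) ≈ 0.e-3 - 2814.3*I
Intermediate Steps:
p(k) = 2*k²*(25 + k) (p(k) = k*((2*k)*(25 + k)) = k*(2*k*(25 + k)) = 2*k²*(25 + k))
S(H) = 6 - I*√377 (S(H) = 6 - √(111 - 488) = 6 - √(-377) = 6 - I*√377)
√(p(-167) + S(-2026)) = √(2*(-167)²*(25 - 167) + (6 - I*√377)) = √(2*27889*(-142) + (6 - I*√377)) = √(-7920476 + (6 - I*√377)) = √(-7920470 - I*√377)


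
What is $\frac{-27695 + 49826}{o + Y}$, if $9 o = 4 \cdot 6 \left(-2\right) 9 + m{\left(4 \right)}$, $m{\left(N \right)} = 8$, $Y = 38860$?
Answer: $\frac{199179}{349316} \approx 0.5702$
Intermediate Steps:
$o = - \frac{424}{9}$ ($o = \frac{4 \cdot 6 \left(-2\right) 9 + 8}{9} = \frac{24 \left(-2\right) 9 + 8}{9} = \frac{\left(-48\right) 9 + 8}{9} = \frac{-432 + 8}{9} = \frac{1}{9} \left(-424\right) = - \frac{424}{9} \approx -47.111$)
$\frac{-27695 + 49826}{o + Y} = \frac{-27695 + 49826}{- \frac{424}{9} + 38860} = \frac{22131}{\frac{349316}{9}} = 22131 \cdot \frac{9}{349316} = \frac{199179}{349316}$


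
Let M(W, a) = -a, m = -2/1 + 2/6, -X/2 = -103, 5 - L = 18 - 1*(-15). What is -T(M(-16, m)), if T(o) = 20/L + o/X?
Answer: 3055/4326 ≈ 0.70619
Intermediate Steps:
L = -28 (L = 5 - (18 - 1*(-15)) = 5 - (18 + 15) = 5 - 1*33 = 5 - 33 = -28)
X = 206 (X = -2*(-103) = 206)
m = -5/3 (m = -2*1 + 2*(⅙) = -2 + ⅓ = -5/3 ≈ -1.6667)
T(o) = -5/7 + o/206 (T(o) = 20/(-28) + o/206 = 20*(-1/28) + o*(1/206) = -5/7 + o/206)
-T(M(-16, m)) = -(-5/7 + (-1*(-5/3))/206) = -(-5/7 + (1/206)*(5/3)) = -(-5/7 + 5/618) = -1*(-3055/4326) = 3055/4326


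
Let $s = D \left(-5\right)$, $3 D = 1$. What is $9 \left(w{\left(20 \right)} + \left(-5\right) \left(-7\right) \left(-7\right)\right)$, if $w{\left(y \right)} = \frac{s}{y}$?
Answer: $- \frac{8823}{4} \approx -2205.8$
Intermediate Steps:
$D = \frac{1}{3}$ ($D = \frac{1}{3} \cdot 1 = \frac{1}{3} \approx 0.33333$)
$s = - \frac{5}{3}$ ($s = \frac{1}{3} \left(-5\right) = - \frac{5}{3} \approx -1.6667$)
$w{\left(y \right)} = - \frac{5}{3 y}$
$9 \left(w{\left(20 \right)} + \left(-5\right) \left(-7\right) \left(-7\right)\right) = 9 \left(- \frac{5}{3 \cdot 20} + \left(-5\right) \left(-7\right) \left(-7\right)\right) = 9 \left(\left(- \frac{5}{3}\right) \frac{1}{20} + 35 \left(-7\right)\right) = 9 \left(- \frac{1}{12} - 245\right) = 9 \left(- \frac{2941}{12}\right) = - \frac{8823}{4}$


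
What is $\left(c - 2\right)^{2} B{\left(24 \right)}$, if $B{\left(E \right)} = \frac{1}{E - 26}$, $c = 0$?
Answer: $-2$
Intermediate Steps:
$B{\left(E \right)} = \frac{1}{-26 + E}$
$\left(c - 2\right)^{2} B{\left(24 \right)} = \frac{\left(0 - 2\right)^{2}}{-26 + 24} = \frac{\left(-2\right)^{2}}{-2} = 4 \left(- \frac{1}{2}\right) = -2$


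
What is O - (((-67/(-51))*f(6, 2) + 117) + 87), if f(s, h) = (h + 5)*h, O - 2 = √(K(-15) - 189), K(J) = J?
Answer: -11240/51 + 2*I*√51 ≈ -220.39 + 14.283*I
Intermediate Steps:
O = 2 + 2*I*√51 (O = 2 + √(-15 - 189) = 2 + √(-204) = 2 + 2*I*√51 ≈ 2.0 + 14.283*I)
f(s, h) = h*(5 + h) (f(s, h) = (5 + h)*h = h*(5 + h))
O - (((-67/(-51))*f(6, 2) + 117) + 87) = (2 + 2*I*√51) - (((-67/(-51))*(2*(5 + 2)) + 117) + 87) = (2 + 2*I*√51) - (((-67*(-1/51))*(2*7) + 117) + 87) = (2 + 2*I*√51) - (((67/51)*14 + 117) + 87) = (2 + 2*I*√51) - ((938/51 + 117) + 87) = (2 + 2*I*√51) - (6905/51 + 87) = (2 + 2*I*√51) - 1*11342/51 = (2 + 2*I*√51) - 11342/51 = -11240/51 + 2*I*√51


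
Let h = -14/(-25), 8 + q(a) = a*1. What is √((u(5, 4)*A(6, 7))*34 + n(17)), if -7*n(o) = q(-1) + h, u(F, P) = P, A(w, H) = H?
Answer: √1167677/35 ≈ 30.874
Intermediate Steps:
q(a) = -8 + a (q(a) = -8 + a*1 = -8 + a)
h = 14/25 (h = -14*(-1/25) = 14/25 ≈ 0.56000)
n(o) = 211/175 (n(o) = -((-8 - 1) + 14/25)/7 = -(-9 + 14/25)/7 = -⅐*(-211/25) = 211/175)
√((u(5, 4)*A(6, 7))*34 + n(17)) = √((4*7)*34 + 211/175) = √(28*34 + 211/175) = √(952 + 211/175) = √(166811/175) = √1167677/35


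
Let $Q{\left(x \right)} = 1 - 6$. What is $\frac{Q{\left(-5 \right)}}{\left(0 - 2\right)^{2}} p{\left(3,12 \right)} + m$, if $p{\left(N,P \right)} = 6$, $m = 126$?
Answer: $\frac{237}{2} \approx 118.5$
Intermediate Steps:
$Q{\left(x \right)} = -5$
$\frac{Q{\left(-5 \right)}}{\left(0 - 2\right)^{2}} p{\left(3,12 \right)} + m = - \frac{5}{\left(0 - 2\right)^{2}} \cdot 6 + 126 = - \frac{5}{\left(-2\right)^{2}} \cdot 6 + 126 = - \frac{5}{4} \cdot 6 + 126 = \left(-5\right) \frac{1}{4} \cdot 6 + 126 = \left(- \frac{5}{4}\right) 6 + 126 = - \frac{15}{2} + 126 = \frac{237}{2}$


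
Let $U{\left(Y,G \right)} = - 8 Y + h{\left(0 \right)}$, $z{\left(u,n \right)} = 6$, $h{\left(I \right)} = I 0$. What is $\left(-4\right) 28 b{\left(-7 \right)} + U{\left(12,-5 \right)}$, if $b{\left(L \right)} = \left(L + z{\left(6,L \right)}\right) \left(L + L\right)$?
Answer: $-1664$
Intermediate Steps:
$h{\left(I \right)} = 0$
$b{\left(L \right)} = 2 L \left(6 + L\right)$ ($b{\left(L \right)} = \left(L + 6\right) \left(L + L\right) = \left(6 + L\right) 2 L = 2 L \left(6 + L\right)$)
$U{\left(Y,G \right)} = - 8 Y$ ($U{\left(Y,G \right)} = - 8 Y + 0 = - 8 Y$)
$\left(-4\right) 28 b{\left(-7 \right)} + U{\left(12,-5 \right)} = \left(-4\right) 28 \cdot 2 \left(-7\right) \left(6 - 7\right) - 96 = - 112 \cdot 2 \left(-7\right) \left(-1\right) - 96 = \left(-112\right) 14 - 96 = -1568 - 96 = -1664$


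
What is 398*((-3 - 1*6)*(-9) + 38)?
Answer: 47362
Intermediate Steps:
398*((-3 - 1*6)*(-9) + 38) = 398*((-3 - 6)*(-9) + 38) = 398*(-9*(-9) + 38) = 398*(81 + 38) = 398*119 = 47362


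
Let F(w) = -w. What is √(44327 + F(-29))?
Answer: 2*√11089 ≈ 210.61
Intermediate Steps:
√(44327 + F(-29)) = √(44327 - 1*(-29)) = √(44327 + 29) = √44356 = 2*√11089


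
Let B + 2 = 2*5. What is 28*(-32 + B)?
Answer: -672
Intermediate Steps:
B = 8 (B = -2 + 2*5 = -2 + 10 = 8)
28*(-32 + B) = 28*(-32 + 8) = 28*(-24) = -672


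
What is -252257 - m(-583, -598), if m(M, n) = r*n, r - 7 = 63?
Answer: -210397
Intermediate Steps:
r = 70 (r = 7 + 63 = 70)
m(M, n) = 70*n
-252257 - m(-583, -598) = -252257 - 70*(-598) = -252257 - 1*(-41860) = -252257 + 41860 = -210397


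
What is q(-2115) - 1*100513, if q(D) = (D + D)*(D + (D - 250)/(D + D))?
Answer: 8843572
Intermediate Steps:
q(D) = 2*D*(D + (-250 + D)/(2*D)) (q(D) = (2*D)*(D + (-250 + D)/((2*D))) = (2*D)*(D + (-250 + D)*(1/(2*D))) = (2*D)*(D + (-250 + D)/(2*D)) = 2*D*(D + (-250 + D)/(2*D)))
q(-2115) - 1*100513 = (-250 - 2115 + 2*(-2115)²) - 1*100513 = (-250 - 2115 + 2*4473225) - 100513 = (-250 - 2115 + 8946450) - 100513 = 8944085 - 100513 = 8843572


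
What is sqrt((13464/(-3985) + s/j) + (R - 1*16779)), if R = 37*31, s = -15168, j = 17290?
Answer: 2*I*sqrt(185574977768761490)/6890065 ≈ 125.05*I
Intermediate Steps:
R = 1147
sqrt((13464/(-3985) + s/j) + (R - 1*16779)) = sqrt((13464/(-3985) - 15168/17290) + (1147 - 1*16779)) = sqrt((13464*(-1/3985) - 15168*1/17290) + (1147 - 16779)) = sqrt((-13464/3985 - 7584/8645) - 15632) = sqrt(-29323704/6890065 - 15632) = sqrt(-107734819784/6890065) = 2*I*sqrt(185574977768761490)/6890065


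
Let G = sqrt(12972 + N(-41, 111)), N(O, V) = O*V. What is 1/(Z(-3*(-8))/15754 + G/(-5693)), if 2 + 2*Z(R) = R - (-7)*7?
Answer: -72503930909932/8196601907735 - 5651748886352*sqrt(8421)/8196601907735 ≈ -72.120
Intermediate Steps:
Z(R) = 47/2 + R/2 (Z(R) = -1 + (R - (-7)*7)/2 = -1 + (R - 7*(-7))/2 = -1 + (R + 49)/2 = -1 + (49 + R)/2 = -1 + (49/2 + R/2) = 47/2 + R/2)
G = sqrt(8421) (G = sqrt(12972 - 41*111) = sqrt(12972 - 4551) = sqrt(8421) ≈ 91.766)
1/(Z(-3*(-8))/15754 + G/(-5693)) = 1/((47/2 + (-3*(-8))/2)/15754 + sqrt(8421)/(-5693)) = 1/((47/2 + (1/2)*24)*(1/15754) + sqrt(8421)*(-1/5693)) = 1/((47/2 + 12)*(1/15754) - sqrt(8421)/5693) = 1/((71/2)*(1/15754) - sqrt(8421)/5693) = 1/(71/31508 - sqrt(8421)/5693)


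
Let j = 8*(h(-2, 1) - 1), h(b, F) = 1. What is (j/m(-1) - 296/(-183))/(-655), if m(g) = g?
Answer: -296/119865 ≈ -0.0024694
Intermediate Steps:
j = 0 (j = 8*(1 - 1) = 8*0 = 0)
(j/m(-1) - 296/(-183))/(-655) = (0/(-1) - 296/(-183))/(-655) = (0*(-1) - 296*(-1/183))*(-1/655) = (0 + 296/183)*(-1/655) = (296/183)*(-1/655) = -296/119865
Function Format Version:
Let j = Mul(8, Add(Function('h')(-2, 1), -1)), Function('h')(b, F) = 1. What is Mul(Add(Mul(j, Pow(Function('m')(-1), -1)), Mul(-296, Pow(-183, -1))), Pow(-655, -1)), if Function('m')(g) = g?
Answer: Rational(-296, 119865) ≈ -0.0024694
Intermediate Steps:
j = 0 (j = Mul(8, Add(1, -1)) = Mul(8, 0) = 0)
Mul(Add(Mul(j, Pow(Function('m')(-1), -1)), Mul(-296, Pow(-183, -1))), Pow(-655, -1)) = Mul(Add(Mul(0, Pow(-1, -1)), Mul(-296, Pow(-183, -1))), Pow(-655, -1)) = Mul(Add(Mul(0, -1), Mul(-296, Rational(-1, 183))), Rational(-1, 655)) = Mul(Add(0, Rational(296, 183)), Rational(-1, 655)) = Mul(Rational(296, 183), Rational(-1, 655)) = Rational(-296, 119865)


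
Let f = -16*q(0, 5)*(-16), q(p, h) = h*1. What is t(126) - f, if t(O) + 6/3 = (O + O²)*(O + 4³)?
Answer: 3039098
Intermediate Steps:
q(p, h) = h
t(O) = -2 + (64 + O)*(O + O²) (t(O) = -2 + (O + O²)*(O + 4³) = -2 + (O + O²)*(O + 64) = -2 + (O + O²)*(64 + O) = -2 + (64 + O)*(O + O²))
f = 1280 (f = -16*5*(-16) = -80*(-16) = 1280)
t(126) - f = (-2 + 126³ + 64*126 + 65*126²) - 1*1280 = (-2 + 2000376 + 8064 + 65*15876) - 1280 = (-2 + 2000376 + 8064 + 1031940) - 1280 = 3040378 - 1280 = 3039098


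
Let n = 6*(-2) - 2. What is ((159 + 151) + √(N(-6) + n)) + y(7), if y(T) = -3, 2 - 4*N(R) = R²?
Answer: 307 + 3*I*√10/2 ≈ 307.0 + 4.7434*I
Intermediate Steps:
N(R) = ½ - R²/4
n = -14 (n = -12 - 2 = -14)
((159 + 151) + √(N(-6) + n)) + y(7) = ((159 + 151) + √((½ - ¼*(-6)²) - 14)) - 3 = (310 + √((½ - ¼*36) - 14)) - 3 = (310 + √((½ - 9) - 14)) - 3 = (310 + √(-17/2 - 14)) - 3 = (310 + √(-45/2)) - 3 = (310 + 3*I*√10/2) - 3 = 307 + 3*I*√10/2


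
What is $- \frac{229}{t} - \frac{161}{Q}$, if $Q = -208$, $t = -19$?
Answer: $\frac{50691}{3952} \approx 12.827$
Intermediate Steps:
$- \frac{229}{t} - \frac{161}{Q} = - \frac{229}{-19} - \frac{161}{-208} = \left(-229\right) \left(- \frac{1}{19}\right) - - \frac{161}{208} = \frac{229}{19} + \frac{161}{208} = \frac{50691}{3952}$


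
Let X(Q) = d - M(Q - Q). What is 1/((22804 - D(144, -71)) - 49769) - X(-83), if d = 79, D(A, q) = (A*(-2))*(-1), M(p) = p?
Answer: -2152988/27253 ≈ -79.000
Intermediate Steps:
D(A, q) = 2*A (D(A, q) = -2*A*(-1) = 2*A)
X(Q) = 79 (X(Q) = 79 - (Q - Q) = 79 - 1*0 = 79 + 0 = 79)
1/((22804 - D(144, -71)) - 49769) - X(-83) = 1/((22804 - 2*144) - 49769) - 1*79 = 1/((22804 - 1*288) - 49769) - 79 = 1/((22804 - 288) - 49769) - 79 = 1/(22516 - 49769) - 79 = 1/(-27253) - 79 = -1/27253 - 79 = -2152988/27253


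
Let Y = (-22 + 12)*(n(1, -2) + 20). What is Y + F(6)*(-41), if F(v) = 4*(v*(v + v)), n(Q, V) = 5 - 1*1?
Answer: -12048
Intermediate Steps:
n(Q, V) = 4 (n(Q, V) = 5 - 1 = 4)
Y = -240 (Y = (-22 + 12)*(4 + 20) = -10*24 = -240)
F(v) = 8*v² (F(v) = 4*(v*(2*v)) = 4*(2*v²) = 8*v²)
Y + F(6)*(-41) = -240 + (8*6²)*(-41) = -240 + (8*36)*(-41) = -240 + 288*(-41) = -240 - 11808 = -12048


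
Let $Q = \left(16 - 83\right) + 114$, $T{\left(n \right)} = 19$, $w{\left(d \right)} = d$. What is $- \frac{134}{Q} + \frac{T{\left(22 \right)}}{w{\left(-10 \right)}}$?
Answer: $- \frac{2233}{470} \approx -4.7511$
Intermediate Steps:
$Q = 47$ ($Q = -67 + 114 = 47$)
$- \frac{134}{Q} + \frac{T{\left(22 \right)}}{w{\left(-10 \right)}} = - \frac{134}{47} + \frac{19}{-10} = \left(-134\right) \frac{1}{47} + 19 \left(- \frac{1}{10}\right) = - \frac{134}{47} - \frac{19}{10} = - \frac{2233}{470}$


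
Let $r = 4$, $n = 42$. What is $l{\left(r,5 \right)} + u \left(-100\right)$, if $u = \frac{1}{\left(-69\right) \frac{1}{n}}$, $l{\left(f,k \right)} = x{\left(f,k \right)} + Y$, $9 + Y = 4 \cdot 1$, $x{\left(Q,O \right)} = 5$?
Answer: $\frac{1400}{23} \approx 60.87$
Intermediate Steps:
$Y = -5$ ($Y = -9 + 4 \cdot 1 = -9 + 4 = -5$)
$l{\left(f,k \right)} = 0$ ($l{\left(f,k \right)} = 5 - 5 = 0$)
$u = - \frac{14}{23}$ ($u = \frac{1}{\left(-69\right) \frac{1}{42}} = \frac{1}{- \frac{23}{14}} = - \frac{14}{23} \approx -0.6087$)
$l{\left(r,5 \right)} + u \left(-100\right) = 0 - - \frac{1400}{23} = 0 + \frac{1400}{23} = \frac{1400}{23}$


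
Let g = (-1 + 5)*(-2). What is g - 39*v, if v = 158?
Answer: -6170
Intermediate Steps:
g = -8 (g = 4*(-2) = -8)
g - 39*v = -8 - 39*158 = -8 - 6162 = -6170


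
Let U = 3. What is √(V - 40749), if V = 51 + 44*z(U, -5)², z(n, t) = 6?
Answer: 3*I*√4346 ≈ 197.77*I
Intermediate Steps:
V = 1635 (V = 51 + 44*6² = 51 + 44*36 = 51 + 1584 = 1635)
√(V - 40749) = √(1635 - 40749) = √(-39114) = 3*I*√4346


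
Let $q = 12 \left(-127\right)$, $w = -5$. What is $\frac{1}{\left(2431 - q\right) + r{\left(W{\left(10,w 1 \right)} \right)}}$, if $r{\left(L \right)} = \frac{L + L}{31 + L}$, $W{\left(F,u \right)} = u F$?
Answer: $\frac{19}{75245} \approx 0.00025251$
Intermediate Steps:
$W{\left(F,u \right)} = F u$
$q = -1524$
$r{\left(L \right)} = \frac{2 L}{31 + L}$
$\frac{1}{\left(2431 - q\right) + r{\left(W{\left(10,w 1 \right)} \right)}} = \frac{1}{\left(2431 - -1524\right) + \frac{2 \cdot 10 \left(\left(-5\right) 1\right)}{31 + 10 \left(\left(-5\right) 1\right)}} = \frac{1}{\left(2431 + 1524\right) + \frac{2 \cdot 10 \left(-5\right)}{31 + 10 \left(-5\right)}} = \frac{1}{3955 + 2 \left(-50\right) \frac{1}{31 - 50}} = \frac{1}{3955 + 2 \left(-50\right) \frac{1}{-19}} = \frac{1}{3955 + 2 \left(-50\right) \left(- \frac{1}{19}\right)} = \frac{1}{3955 + \frac{100}{19}} = \frac{1}{\frac{75245}{19}} = \frac{19}{75245}$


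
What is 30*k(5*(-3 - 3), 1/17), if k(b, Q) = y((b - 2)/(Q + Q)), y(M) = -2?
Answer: -60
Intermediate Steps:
k(b, Q) = -2
30*k(5*(-3 - 3), 1/17) = 30*(-2) = -60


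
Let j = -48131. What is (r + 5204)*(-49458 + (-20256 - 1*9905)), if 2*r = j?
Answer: 3003467537/2 ≈ 1.5017e+9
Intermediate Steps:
r = -48131/2 (r = (½)*(-48131) = -48131/2 ≈ -24066.)
(r + 5204)*(-49458 + (-20256 - 1*9905)) = (-48131/2 + 5204)*(-49458 + (-20256 - 1*9905)) = -37723*(-49458 + (-20256 - 9905))/2 = -37723*(-49458 - 30161)/2 = -37723/2*(-79619) = 3003467537/2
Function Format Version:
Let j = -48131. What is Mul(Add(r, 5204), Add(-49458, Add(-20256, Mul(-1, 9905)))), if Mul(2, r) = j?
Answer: Rational(3003467537, 2) ≈ 1.5017e+9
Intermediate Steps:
r = Rational(-48131, 2) (r = Mul(Rational(1, 2), -48131) = Rational(-48131, 2) ≈ -24066.)
Mul(Add(r, 5204), Add(-49458, Add(-20256, Mul(-1, 9905)))) = Mul(Add(Rational(-48131, 2), 5204), Add(-49458, Add(-20256, Mul(-1, 9905)))) = Mul(Rational(-37723, 2), Add(-49458, Add(-20256, -9905))) = Mul(Rational(-37723, 2), Add(-49458, -30161)) = Mul(Rational(-37723, 2), -79619) = Rational(3003467537, 2)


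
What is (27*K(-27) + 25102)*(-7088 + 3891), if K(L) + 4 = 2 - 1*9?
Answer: -79301585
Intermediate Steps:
K(L) = -11 (K(L) = -4 + (2 - 1*9) = -4 + (2 - 9) = -4 - 7 = -11)
(27*K(-27) + 25102)*(-7088 + 3891) = (27*(-11) + 25102)*(-7088 + 3891) = (-297 + 25102)*(-3197) = 24805*(-3197) = -79301585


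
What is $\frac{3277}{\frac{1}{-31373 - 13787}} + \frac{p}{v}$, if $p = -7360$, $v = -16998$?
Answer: $- \frac{1257761227000}{8499} \approx -1.4799 \cdot 10^{8}$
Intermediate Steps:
$\frac{3277}{\frac{1}{-31373 - 13787}} + \frac{p}{v} = \frac{3277}{\frac{1}{-31373 - 13787}} - \frac{7360}{-16998} = \frac{3277}{\frac{1}{-45160}} - - \frac{3680}{8499} = \frac{3277}{- \frac{1}{45160}} + \frac{3680}{8499} = 3277 \left(-45160\right) + \frac{3680}{8499} = -147989320 + \frac{3680}{8499} = - \frac{1257761227000}{8499}$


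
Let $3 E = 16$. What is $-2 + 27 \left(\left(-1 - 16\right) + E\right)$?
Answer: $-317$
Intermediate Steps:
$E = \frac{16}{3}$ ($E = \frac{1}{3} \cdot 16 = \frac{16}{3} \approx 5.3333$)
$-2 + 27 \left(\left(-1 - 16\right) + E\right) = -2 + 27 \left(\left(-1 - 16\right) + \frac{16}{3}\right) = -2 + 27 \left(-17 + \frac{16}{3}\right) = -2 + 27 \left(- \frac{35}{3}\right) = -2 - 315 = -317$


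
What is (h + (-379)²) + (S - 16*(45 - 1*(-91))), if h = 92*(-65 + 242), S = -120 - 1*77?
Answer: 157552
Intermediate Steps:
S = -197 (S = -120 - 77 = -197)
h = 16284 (h = 92*177 = 16284)
(h + (-379)²) + (S - 16*(45 - 1*(-91))) = (16284 + (-379)²) + (-197 - 16*(45 - 1*(-91))) = (16284 + 143641) + (-197 - 16*(45 + 91)) = 159925 + (-197 - 16*136) = 159925 + (-197 - 2176) = 159925 - 2373 = 157552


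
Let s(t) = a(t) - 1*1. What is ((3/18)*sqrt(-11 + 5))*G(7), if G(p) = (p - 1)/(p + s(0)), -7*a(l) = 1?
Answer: 7*I*sqrt(6)/41 ≈ 0.41821*I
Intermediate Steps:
a(l) = -1/7 (a(l) = -1/7*1 = -1/7)
s(t) = -8/7 (s(t) = -1/7 - 1*1 = -1/7 - 1 = -8/7)
G(p) = (-1 + p)/(-8/7 + p) (G(p) = (p - 1)/(p - 8/7) = (-1 + p)/(-8/7 + p))
((3/18)*sqrt(-11 + 5))*G(7) = ((3/18)*sqrt(-11 + 5))*(7*(-1 + 7)/(-8 + 7*7)) = ((3*(1/18))*sqrt(-6))*(7*6/(-8 + 49)) = ((I*sqrt(6))/6)*(7*6/41) = (I*sqrt(6)/6)*(7*(1/41)*6) = (I*sqrt(6)/6)*(42/41) = 7*I*sqrt(6)/41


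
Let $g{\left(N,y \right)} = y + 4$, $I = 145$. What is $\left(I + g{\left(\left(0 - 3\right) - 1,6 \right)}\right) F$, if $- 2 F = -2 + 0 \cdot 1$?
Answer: $155$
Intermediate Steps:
$F = 1$ ($F = - \frac{-2 + 0 \cdot 1}{2} = - \frac{-2 + 0}{2} = \left(- \frac{1}{2}\right) \left(-2\right) = 1$)
$g{\left(N,y \right)} = 4 + y$
$\left(I + g{\left(\left(0 - 3\right) - 1,6 \right)}\right) F = \left(145 + \left(4 + 6\right)\right) 1 = \left(145 + 10\right) 1 = 155 \cdot 1 = 155$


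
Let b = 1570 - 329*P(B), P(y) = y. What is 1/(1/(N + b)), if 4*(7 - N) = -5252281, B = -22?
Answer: 5287541/4 ≈ 1.3219e+6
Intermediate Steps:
N = 5252309/4 (N = 7 - ¼*(-5252281) = 7 + 5252281/4 = 5252309/4 ≈ 1.3131e+6)
b = 8808 (b = 1570 - 329*(-22) = 1570 + 7238 = 8808)
1/(1/(N + b)) = 1/(1/(5252309/4 + 8808)) = 1/(1/(5287541/4)) = 1/(4/5287541) = 5287541/4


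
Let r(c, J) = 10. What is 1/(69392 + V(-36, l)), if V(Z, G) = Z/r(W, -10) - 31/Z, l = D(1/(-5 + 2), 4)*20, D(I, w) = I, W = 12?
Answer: 180/12490067 ≈ 1.4411e-5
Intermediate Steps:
l = -20/3 (l = 20/(-5 + 2) = 20/(-3) = -⅓*20 = -20/3 ≈ -6.6667)
V(Z, G) = -31/Z + Z/10 (V(Z, G) = Z/10 - 31/Z = -31/Z + Z/10)
1/(69392 + V(-36, l)) = 1/(69392 + (-31/(-36) + (⅒)*(-36))) = 1/(69392 + (-31*(-1/36) - 18/5)) = 1/(69392 + (31/36 - 18/5)) = 1/(69392 - 493/180) = 1/(12490067/180) = 180/12490067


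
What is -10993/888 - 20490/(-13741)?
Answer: -132859693/12202008 ≈ -10.888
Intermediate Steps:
-10993/888 - 20490/(-13741) = -10993*1/888 - 20490*(-1/13741) = -10993/888 + 20490/13741 = -132859693/12202008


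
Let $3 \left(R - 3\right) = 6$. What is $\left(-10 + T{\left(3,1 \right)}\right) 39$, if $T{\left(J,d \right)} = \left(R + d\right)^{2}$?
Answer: $1014$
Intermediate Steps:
$R = 5$ ($R = 3 + \frac{1}{3} \cdot 6 = 3 + 2 = 5$)
$T{\left(J,d \right)} = \left(5 + d\right)^{2}$
$\left(-10 + T{\left(3,1 \right)}\right) 39 = \left(-10 + \left(5 + 1\right)^{2}\right) 39 = \left(-10 + 6^{2}\right) 39 = \left(-10 + 36\right) 39 = 26 \cdot 39 = 1014$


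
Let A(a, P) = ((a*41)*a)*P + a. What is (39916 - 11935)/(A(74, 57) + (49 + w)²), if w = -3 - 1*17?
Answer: 9327/4266109 ≈ 0.0021863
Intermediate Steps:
w = -20 (w = -3 - 17 = -20)
A(a, P) = a + 41*P*a² (A(a, P) = ((41*a)*a)*P + a = (41*a²)*P + a = 41*P*a² + a = a + 41*P*a²)
(39916 - 11935)/(A(74, 57) + (49 + w)²) = (39916 - 11935)/(74*(1 + 41*57*74) + (49 - 20)²) = 27981/(74*(1 + 172938) + 29²) = 27981/(74*172939 + 841) = 27981/(12797486 + 841) = 27981/12798327 = 27981*(1/12798327) = 9327/4266109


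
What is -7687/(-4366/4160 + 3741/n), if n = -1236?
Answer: 1646862880/873289 ≈ 1885.8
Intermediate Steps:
-7687/(-4366/4160 + 3741/n) = -7687/(-4366/4160 + 3741/(-1236)) = -7687/(-4366*1/4160 + 3741*(-1/1236)) = -7687/(-2183/2080 - 1247/412) = -7687/(-873289/214240) = -7687*(-214240/873289) = 1646862880/873289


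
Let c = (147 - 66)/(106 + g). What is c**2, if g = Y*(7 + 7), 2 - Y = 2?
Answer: 6561/11236 ≈ 0.58393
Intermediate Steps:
Y = 0 (Y = 2 - 1*2 = 2 - 2 = 0)
g = 0 (g = 0*(7 + 7) = 0*14 = 0)
c = 81/106 (c = (147 - 66)/(106 + 0) = 81/106 ≈ 0.76415)
c**2 = (81/106)**2 = 6561/11236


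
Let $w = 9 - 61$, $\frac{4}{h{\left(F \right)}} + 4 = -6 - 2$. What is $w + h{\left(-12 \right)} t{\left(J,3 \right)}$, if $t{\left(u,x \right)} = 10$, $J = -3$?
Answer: $- \frac{166}{3} \approx -55.333$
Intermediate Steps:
$h{\left(F \right)} = - \frac{1}{3}$ ($h{\left(F \right)} = \frac{4}{-4 - 8} = \frac{4}{-12} = 4 \left(- \frac{1}{12}\right) = - \frac{1}{3}$)
$w = -52$
$w + h{\left(-12 \right)} t{\left(J,3 \right)} = -52 - \frac{10}{3} = - \frac{166}{3}$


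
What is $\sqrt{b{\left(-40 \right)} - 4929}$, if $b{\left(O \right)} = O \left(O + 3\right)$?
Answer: $i \sqrt{3449} \approx 58.728 i$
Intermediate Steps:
$b{\left(O \right)} = O \left(3 + O\right)$
$\sqrt{b{\left(-40 \right)} - 4929} = \sqrt{- 40 \left(3 - 40\right) - 4929} = \sqrt{\left(-40\right) \left(-37\right) - 4929} = \sqrt{1480 - 4929} = \sqrt{-3449} = i \sqrt{3449}$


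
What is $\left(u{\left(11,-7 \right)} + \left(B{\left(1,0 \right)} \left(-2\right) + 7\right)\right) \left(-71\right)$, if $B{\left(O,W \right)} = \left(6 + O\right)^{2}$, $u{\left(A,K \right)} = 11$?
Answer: $5680$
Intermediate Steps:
$\left(u{\left(11,-7 \right)} + \left(B{\left(1,0 \right)} \left(-2\right) + 7\right)\right) \left(-71\right) = \left(11 + \left(\left(6 + 1\right)^{2} \left(-2\right) + 7\right)\right) \left(-71\right) = \left(11 + \left(7^{2} \left(-2\right) + 7\right)\right) \left(-71\right) = \left(11 + \left(49 \left(-2\right) + 7\right)\right) \left(-71\right) = \left(11 + \left(-98 + 7\right)\right) \left(-71\right) = \left(11 - 91\right) \left(-71\right) = \left(-80\right) \left(-71\right) = 5680$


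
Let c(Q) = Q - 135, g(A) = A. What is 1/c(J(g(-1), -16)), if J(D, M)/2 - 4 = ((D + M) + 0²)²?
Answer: 1/451 ≈ 0.0022173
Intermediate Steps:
J(D, M) = 8 + 2*(D + M)² (J(D, M) = 8 + 2*((D + M) + 0²)² = 8 + 2*((D + M) + 0)² = 8 + 2*(D + M)²)
c(Q) = -135 + Q
1/c(J(g(-1), -16)) = 1/(-135 + (8 + 2*(-1 - 16)²)) = 1/(-135 + (8 + 2*(-17)²)) = 1/(-135 + (8 + 2*289)) = 1/(-135 + (8 + 578)) = 1/(-135 + 586) = 1/451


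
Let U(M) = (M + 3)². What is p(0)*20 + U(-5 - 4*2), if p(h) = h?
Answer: 100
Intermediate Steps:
U(M) = (3 + M)²
p(0)*20 + U(-5 - 4*2) = 0*20 + (3 + (-5 - 4*2))² = 0 + (3 + (-5 - 8))² = 0 + (3 - 13)² = 0 + (-10)² = 0 + 100 = 100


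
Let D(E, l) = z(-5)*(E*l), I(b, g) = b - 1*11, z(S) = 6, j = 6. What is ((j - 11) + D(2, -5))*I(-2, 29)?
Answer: 845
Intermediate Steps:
I(b, g) = -11 + b (I(b, g) = b - 11 = -11 + b)
D(E, l) = 6*E*l (D(E, l) = 6*(E*l) = 6*E*l)
((j - 11) + D(2, -5))*I(-2, 29) = ((6 - 11) + 6*2*(-5))*(-11 - 2) = (-5 - 60)*(-13) = -65*(-13) = 845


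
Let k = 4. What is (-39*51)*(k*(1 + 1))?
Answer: -15912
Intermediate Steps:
(-39*51)*(k*(1 + 1)) = (-39*51)*(4*(1 + 1)) = -7956*2 = -1989*8 = -15912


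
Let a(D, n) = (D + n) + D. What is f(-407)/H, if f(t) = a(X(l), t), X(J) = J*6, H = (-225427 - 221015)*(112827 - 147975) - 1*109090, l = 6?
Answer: -335/15691434326 ≈ -2.1349e-8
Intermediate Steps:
H = 15691434326 (H = -446442*(-35148) - 109090 = 15691543416 - 109090 = 15691434326)
X(J) = 6*J
a(D, n) = n + 2*D
f(t) = 72 + t (f(t) = t + 2*(6*6) = t + 2*36 = t + 72 = 72 + t)
f(-407)/H = (72 - 407)/15691434326 = -335*1/15691434326 = -335/15691434326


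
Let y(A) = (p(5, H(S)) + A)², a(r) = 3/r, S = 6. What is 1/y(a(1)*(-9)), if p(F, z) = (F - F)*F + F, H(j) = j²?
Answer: 1/484 ≈ 0.0020661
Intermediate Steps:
p(F, z) = F (p(F, z) = 0*F + F = 0 + F = F)
y(A) = (5 + A)²
1/y(a(1)*(-9)) = 1/((5 + (3/1)*(-9))²) = 1/((5 + (3*1)*(-9))²) = 1/((5 + 3*(-9))²) = 1/((5 - 27)²) = 1/((-22)²) = 1/484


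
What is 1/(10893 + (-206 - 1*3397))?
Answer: 1/7290 ≈ 0.00013717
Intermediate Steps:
1/(10893 + (-206 - 1*3397)) = 1/(10893 + (-206 - 3397)) = 1/(10893 - 3603) = 1/7290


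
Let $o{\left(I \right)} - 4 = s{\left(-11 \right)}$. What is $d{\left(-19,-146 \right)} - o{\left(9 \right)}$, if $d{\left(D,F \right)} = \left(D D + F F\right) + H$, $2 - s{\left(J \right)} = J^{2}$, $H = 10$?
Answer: $21802$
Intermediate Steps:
$s{\left(J \right)} = 2 - J^{2}$
$o{\left(I \right)} = -115$ ($o{\left(I \right)} = 4 + \left(2 - \left(-11\right)^{2}\right) = 4 + \left(2 - 121\right) = 4 - 119 = -115$)
$d{\left(D,F \right)} = 10 + D^{2} + F^{2}$ ($d{\left(D,F \right)} = \left(D D + F F\right) + 10 = \left(D^{2} + F^{2}\right) + 10 = 10 + D^{2} + F^{2}$)
$d{\left(-19,-146 \right)} - o{\left(9 \right)} = \left(10 + \left(-19\right)^{2} + \left(-146\right)^{2}\right) - -115 = \left(10 + 361 + 21316\right) + 115 = 21687 + 115 = 21802$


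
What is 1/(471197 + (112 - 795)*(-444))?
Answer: 1/774449 ≈ 1.2912e-6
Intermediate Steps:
1/(471197 + (112 - 795)*(-444)) = 1/(471197 - 683*(-444)) = 1/(471197 + 303252) = 1/774449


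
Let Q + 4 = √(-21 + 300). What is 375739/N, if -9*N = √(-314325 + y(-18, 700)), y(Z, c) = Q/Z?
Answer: 10144953*I*√2/√(5657846 + 3*√31) ≈ 6031.7*I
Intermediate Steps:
Q = -4 + 3*√31 (Q = -4 + √(-21 + 300) = -4 + √279 = -4 + 3*√31 ≈ 12.703)
y(Z, c) = (-4 + 3*√31)/Z
N = -√(-2828923/9 - √31/6)/9 (N = -√(-314325 + (-4 + 3*√31)/(-18))/9 = -√(-314325 - (-4 + 3*√31)/18)/9 = -√(-314325 + (2/9 - √31/6))/9 = -√(-2828923/9 - √31/6)/9 ≈ -62.294*I)
375739/N = 375739/((-I*√(11315692 + 6*√31)/54)) = 375739*(54*I/√(11315692 + 6*√31)) = 20289906*I/√(11315692 + 6*√31)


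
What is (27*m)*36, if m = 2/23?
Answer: 1944/23 ≈ 84.522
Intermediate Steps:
m = 2/23 (m = 2*(1/23) = 2/23 ≈ 0.086957)
(27*m)*36 = (27*(2/23))*36 = (54/23)*36 = 1944/23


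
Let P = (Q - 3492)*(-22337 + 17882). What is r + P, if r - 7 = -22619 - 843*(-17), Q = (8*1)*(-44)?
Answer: 17116739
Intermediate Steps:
Q = -352 (Q = 8*(-44) = -352)
r = -8281 (r = 7 + (-22619 - 843*(-17)) = 7 + (-22619 + 14331) = 7 - 8288 = -8281)
P = 17125020 (P = (-352 - 3492)*(-22337 + 17882) = -3844*(-4455) = 17125020)
r + P = -8281 + 17125020 = 17116739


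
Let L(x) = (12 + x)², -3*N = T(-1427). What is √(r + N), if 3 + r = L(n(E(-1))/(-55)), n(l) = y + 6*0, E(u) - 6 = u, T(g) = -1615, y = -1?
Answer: √18506739/165 ≈ 26.072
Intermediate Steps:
E(u) = 6 + u
N = 1615/3 (N = -⅓*(-1615) = 1615/3 ≈ 538.33)
n(l) = -1 (n(l) = -1 + 6*0 = -1 + 0 = -1)
r = 427846/3025 (r = -3 + (12 - 1/(-55))² = -3 + (12 - 1*(-1/55))² = -3 + (12 + 1/55)² = -3 + (661/55)² = -3 + 436921/3025 = 427846/3025 ≈ 141.44)
√(r + N) = √(427846/3025 + 1615/3) = √(6168913/9075) = √18506739/165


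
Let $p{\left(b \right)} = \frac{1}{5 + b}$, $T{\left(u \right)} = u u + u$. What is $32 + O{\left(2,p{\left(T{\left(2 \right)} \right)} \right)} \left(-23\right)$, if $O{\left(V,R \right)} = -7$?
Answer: $193$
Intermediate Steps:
$T{\left(u \right)} = u + u^{2}$ ($T{\left(u \right)} = u^{2} + u = u + u^{2}$)
$32 + O{\left(2,p{\left(T{\left(2 \right)} \right)} \right)} \left(-23\right) = 32 - -161 = 32 + 161 = 193$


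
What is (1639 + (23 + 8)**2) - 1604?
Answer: 996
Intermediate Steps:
(1639 + (23 + 8)**2) - 1604 = (1639 + 31**2) - 1604 = (1639 + 961) - 1604 = 2600 - 1604 = 996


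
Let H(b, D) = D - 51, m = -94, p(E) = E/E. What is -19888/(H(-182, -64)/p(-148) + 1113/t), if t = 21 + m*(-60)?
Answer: 1705848/9847 ≈ 173.24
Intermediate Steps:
p(E) = 1
H(b, D) = -51 + D
t = 5661 (t = 21 - 94*(-60) = 21 + 5640 = 5661)
-19888/(H(-182, -64)/p(-148) + 1113/t) = -19888/((-51 - 64)/1 + 1113/5661) = -19888/(-115*1 + 1113*(1/5661)) = -19888/(-115 + 371/1887) = -19888/(-216634/1887) = -19888*(-1887/216634) = 1705848/9847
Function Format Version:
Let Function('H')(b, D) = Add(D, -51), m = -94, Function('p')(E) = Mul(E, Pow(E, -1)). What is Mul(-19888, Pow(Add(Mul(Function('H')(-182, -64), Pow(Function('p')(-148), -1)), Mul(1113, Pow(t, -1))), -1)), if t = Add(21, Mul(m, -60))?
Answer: Rational(1705848, 9847) ≈ 173.24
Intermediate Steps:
Function('p')(E) = 1
Function('H')(b, D) = Add(-51, D)
t = 5661 (t = Add(21, Mul(-94, -60)) = Add(21, 5640) = 5661)
Mul(-19888, Pow(Add(Mul(Function('H')(-182, -64), Pow(Function('p')(-148), -1)), Mul(1113, Pow(t, -1))), -1)) = Mul(-19888, Pow(Add(Mul(Add(-51, -64), Pow(1, -1)), Mul(1113, Pow(5661, -1))), -1)) = Mul(-19888, Pow(Add(Mul(-115, 1), Mul(1113, Rational(1, 5661))), -1)) = Mul(-19888, Pow(Add(-115, Rational(371, 1887)), -1)) = Mul(-19888, Pow(Rational(-216634, 1887), -1)) = Mul(-19888, Rational(-1887, 216634)) = Rational(1705848, 9847)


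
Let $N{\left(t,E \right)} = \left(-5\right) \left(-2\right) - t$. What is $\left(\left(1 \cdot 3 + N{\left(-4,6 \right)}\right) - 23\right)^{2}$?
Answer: $36$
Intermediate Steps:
$N{\left(t,E \right)} = 10 - t$
$\left(\left(1 \cdot 3 + N{\left(-4,6 \right)}\right) - 23\right)^{2} = \left(\left(1 \cdot 3 + \left(10 - -4\right)\right) - 23\right)^{2} = \left(\left(3 + \left(10 + 4\right)\right) - 23\right)^{2} = \left(\left(3 + 14\right) - 23\right)^{2} = \left(17 - 23\right)^{2} = \left(-6\right)^{2} = 36$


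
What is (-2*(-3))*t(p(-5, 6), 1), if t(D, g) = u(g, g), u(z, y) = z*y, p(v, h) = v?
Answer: 6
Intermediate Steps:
u(z, y) = y*z
t(D, g) = g**2 (t(D, g) = g*g = g**2)
(-2*(-3))*t(p(-5, 6), 1) = -2*(-3)*1**2 = 6*1 = 6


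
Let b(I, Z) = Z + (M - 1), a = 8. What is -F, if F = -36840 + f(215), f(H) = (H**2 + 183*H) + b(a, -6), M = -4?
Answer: -48719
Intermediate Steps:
b(I, Z) = -5 + Z (b(I, Z) = Z + (-4 - 1) = Z - 5 = -5 + Z)
f(H) = -11 + H**2 + 183*H (f(H) = (H**2 + 183*H) + (-5 - 6) = (H**2 + 183*H) - 11 = -11 + H**2 + 183*H)
F = 48719 (F = -36840 + (-11 + 215**2 + 183*215) = -36840 + (-11 + 46225 + 39345) = -36840 + 85559 = 48719)
-F = -1*48719 = -48719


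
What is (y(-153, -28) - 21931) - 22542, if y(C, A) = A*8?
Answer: -44697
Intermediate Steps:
y(C, A) = 8*A
(y(-153, -28) - 21931) - 22542 = (8*(-28) - 21931) - 22542 = (-224 - 21931) - 22542 = -22155 - 22542 = -44697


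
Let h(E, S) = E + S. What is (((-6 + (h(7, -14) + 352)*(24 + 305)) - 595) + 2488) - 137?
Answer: 115255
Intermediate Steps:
(((-6 + (h(7, -14) + 352)*(24 + 305)) - 595) + 2488) - 137 = (((-6 + ((7 - 14) + 352)*(24 + 305)) - 595) + 2488) - 137 = (((-6 + (-7 + 352)*329) - 595) + 2488) - 137 = (((-6 + 345*329) - 595) + 2488) - 137 = (((-6 + 113505) - 595) + 2488) - 137 = ((113499 - 595) + 2488) - 137 = (112904 + 2488) - 137 = 115392 - 137 = 115255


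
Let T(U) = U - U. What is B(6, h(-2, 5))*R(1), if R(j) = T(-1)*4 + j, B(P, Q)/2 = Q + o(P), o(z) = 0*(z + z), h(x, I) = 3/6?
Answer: 1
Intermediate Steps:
h(x, I) = ½ (h(x, I) = 3*(⅙) = ½)
o(z) = 0 (o(z) = 0*(2*z) = 0)
T(U) = 0
B(P, Q) = 2*Q (B(P, Q) = 2*(Q + 0) = 2*Q)
R(j) = j (R(j) = 0*4 + j = 0 + j = j)
B(6, h(-2, 5))*R(1) = (2*(½))*1 = 1*1 = 1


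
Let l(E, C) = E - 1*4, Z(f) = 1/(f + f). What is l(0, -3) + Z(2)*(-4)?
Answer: -5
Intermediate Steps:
Z(f) = 1/(2*f)
l(E, C) = -4 + E (l(E, C) = E - 4 = -4 + E)
l(0, -3) + Z(2)*(-4) = (-4 + 0) + ((½)/2)*(-4) = -4 + ((½)*(½))*(-4) = -4 + (¼)*(-4) = -4 - 1 = -5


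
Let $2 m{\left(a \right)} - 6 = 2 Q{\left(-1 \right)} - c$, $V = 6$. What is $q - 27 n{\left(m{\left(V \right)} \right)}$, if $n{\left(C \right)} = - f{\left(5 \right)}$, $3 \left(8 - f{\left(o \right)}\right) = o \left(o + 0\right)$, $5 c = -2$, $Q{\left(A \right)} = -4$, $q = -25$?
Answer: $-34$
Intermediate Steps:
$c = - \frac{2}{5}$ ($c = \frac{1}{5} \left(-2\right) = - \frac{2}{5} \approx -0.4$)
$m{\left(a \right)} = - \frac{4}{5}$ ($m{\left(a \right)} = 3 + \frac{2 \left(-4\right) - - \frac{2}{5}}{2} = 3 + \frac{-8 + \frac{2}{5}}{2} = 3 + \frac{1}{2} \left(- \frac{38}{5}\right) = 3 - \frac{19}{5} = - \frac{4}{5}$)
$f{\left(o \right)} = 8 - \frac{o^{2}}{3}$ ($f{\left(o \right)} = 8 - \frac{o \left(o + 0\right)}{3} = 8 - \frac{o o}{3} = 8 - \frac{o^{2}}{3}$)
$n{\left(C \right)} = \frac{1}{3}$ ($n{\left(C \right)} = - (8 - \frac{5^{2}}{3}) = - (8 - \frac{25}{3}) = \left(-1\right) \left(- \frac{1}{3}\right) = \frac{1}{3}$)
$q - 27 n{\left(m{\left(V \right)} \right)} = -25 - 9 = -34$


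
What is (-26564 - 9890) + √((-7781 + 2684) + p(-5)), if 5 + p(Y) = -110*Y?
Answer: -36454 + 2*I*√1138 ≈ -36454.0 + 67.469*I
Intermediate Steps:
p(Y) = -5 - 110*Y
(-26564 - 9890) + √((-7781 + 2684) + p(-5)) = (-26564 - 9890) + √((-7781 + 2684) + (-5 - 110*(-5))) = -36454 + √(-5097 + (-5 + 550)) = -36454 + √(-5097 + 545) = -36454 + √(-4552) = -36454 + 2*I*√1138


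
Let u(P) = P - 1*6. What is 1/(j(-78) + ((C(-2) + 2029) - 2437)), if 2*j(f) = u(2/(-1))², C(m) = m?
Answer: -1/378 ≈ -0.0026455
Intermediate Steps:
u(P) = -6 + P (u(P) = P - 6 = -6 + P)
j(f) = 32 (j(f) = (-6 + 2/(-1))²/2 = (-6 + 2*(-1))²/2 = (-6 - 2)²/2 = (½)*(-8)² = (½)*64 = 32)
1/(j(-78) + ((C(-2) + 2029) - 2437)) = 1/(32 + ((-2 + 2029) - 2437)) = 1/(32 + (2027 - 2437)) = 1/(32 - 410) = 1/(-378) = -1/378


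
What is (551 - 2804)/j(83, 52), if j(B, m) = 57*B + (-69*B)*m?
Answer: 751/97691 ≈ 0.0076875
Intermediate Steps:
j(B, m) = 57*B - 69*B*m
(551 - 2804)/j(83, 52) = (551 - 2804)/((3*83*(19 - 23*52))) = -2253*1/(249*(19 - 1196)) = -2253/(3*83*(-1177)) = -2253/(-293073) = -2253*(-1/293073) = 751/97691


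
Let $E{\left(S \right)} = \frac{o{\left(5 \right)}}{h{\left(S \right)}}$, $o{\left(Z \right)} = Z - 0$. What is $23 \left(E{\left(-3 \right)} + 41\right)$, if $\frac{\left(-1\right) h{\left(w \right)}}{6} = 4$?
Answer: $\frac{22517}{24} \approx 938.21$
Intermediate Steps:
$h{\left(w \right)} = -24$ ($h{\left(w \right)} = \left(-6\right) 4 = -24$)
$o{\left(Z \right)} = Z$ ($o{\left(Z \right)} = Z + 0 = Z$)
$E{\left(S \right)} = - \frac{5}{24}$ ($E{\left(S \right)} = \frac{5}{-24} = 5 \left(- \frac{1}{24}\right) = - \frac{5}{24}$)
$23 \left(E{\left(-3 \right)} + 41\right) = 23 \left(- \frac{5}{24} + 41\right) = 23 \cdot \frac{979}{24} = \frac{22517}{24}$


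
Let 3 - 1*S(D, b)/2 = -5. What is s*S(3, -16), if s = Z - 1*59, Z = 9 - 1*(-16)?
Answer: -544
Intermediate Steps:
Z = 25 (Z = 9 + 16 = 25)
S(D, b) = 16 (S(D, b) = 6 - 2*(-5) = 6 + 10 = 16)
s = -34 (s = 25 - 1*59 = 25 - 59 = -34)
s*S(3, -16) = -34*16 = -544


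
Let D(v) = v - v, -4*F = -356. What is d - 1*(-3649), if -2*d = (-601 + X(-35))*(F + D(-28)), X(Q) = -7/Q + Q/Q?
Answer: 303401/10 ≈ 30340.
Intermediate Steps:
F = 89 (F = -¼*(-356) = 89)
X(Q) = 1 - 7/Q (X(Q) = -7/Q + 1 = 1 - 7/Q)
D(v) = 0
d = 266911/10 (d = -(-601 + (-7 - 35)/(-35))*(89 + 0)/2 = -(-601 - 1/35*(-42))*89/2 = -(-601 + 6/5)*89/2 = -(-2999)*89/10 = -½*(-266911/5) = 266911/10 ≈ 26691.)
d - 1*(-3649) = 266911/10 - 1*(-3649) = 266911/10 + 3649 = 303401/10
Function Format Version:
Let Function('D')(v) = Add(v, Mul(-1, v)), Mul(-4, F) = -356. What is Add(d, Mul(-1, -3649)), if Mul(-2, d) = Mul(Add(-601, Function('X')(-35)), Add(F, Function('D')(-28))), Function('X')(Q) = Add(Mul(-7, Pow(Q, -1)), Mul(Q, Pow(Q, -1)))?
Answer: Rational(303401, 10) ≈ 30340.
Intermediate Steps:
F = 89 (F = Mul(Rational(-1, 4), -356) = 89)
Function('X')(Q) = Add(1, Mul(-7, Pow(Q, -1))) (Function('X')(Q) = Add(Mul(-7, Pow(Q, -1)), 1) = Add(1, Mul(-7, Pow(Q, -1))))
Function('D')(v) = 0
d = Rational(266911, 10) (d = Mul(Rational(-1, 2), Mul(Add(-601, Mul(Pow(-35, -1), Add(-7, -35))), Add(89, 0))) = Mul(Rational(-1, 2), Mul(Add(-601, Mul(Rational(-1, 35), -42)), 89)) = Mul(Rational(-1, 2), Mul(Add(-601, Rational(6, 5)), 89)) = Mul(Rational(-1, 2), Mul(Rational(-2999, 5), 89)) = Mul(Rational(-1, 2), Rational(-266911, 5)) = Rational(266911, 10) ≈ 26691.)
Add(d, Mul(-1, -3649)) = Add(Rational(266911, 10), Mul(-1, -3649)) = Add(Rational(266911, 10), 3649) = Rational(303401, 10)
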